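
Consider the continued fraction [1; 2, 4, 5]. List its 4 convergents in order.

1/1, 3/2, 13/9, 68/47

Using the convergent recurrence p_i = a_i*p_{i-1} + p_{i-2}, q_i = a_i*q_{i-1} + q_{i-2} with p_{-2}=0, p_{-1}=1, q_{-2}=1, q_{-1}=0:
  i=0: a_0=1, p_0 = 1*1 + 0 = 1, q_0 = 1*0 + 1 = 1.
  i=1: a_1=2, p_1 = 2*1 + 1 = 3, q_1 = 2*1 + 0 = 2.
  i=2: a_2=4, p_2 = 4*3 + 1 = 13, q_2 = 4*2 + 1 = 9.
  i=3: a_3=5, p_3 = 5*13 + 3 = 68, q_3 = 5*9 + 2 = 47.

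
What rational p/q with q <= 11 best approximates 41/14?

Expand x = 41/14 as a continued fraction with the Euclidean algorithm:
  41 = 2*14 + 13, so a_0 = 2.
  14 = 1*13 + 1, so a_1 = 1.
  13 = 13*1 + 0, so a_2 = 13.
so x = [2; 1, 13].
Convergents (p_i = a_i*p_{i-1} + p_{i-2}, q_i = a_i*q_{i-1} + q_{i-2} with p_{-2}=0, p_{-1}=1, q_{-2}=1, q_{-1}=0), until the denominator exceeds 11:
  i=0: a_0=2, p_0 = 2*1 + 0 = 2, q_0 = 2*0 + 1 = 1.
  i=1: a_1=1, p_1 = 1*2 + 1 = 3, q_1 = 1*1 + 0 = 1.
  i=2: a_2=13, p_2 = 13*3 + 2 = 41, q_2 = 13*1 + 1 = 14.
q_2 = 14 > 11, so the last convergent with denominator <= 11 is p_1/q_1 = 3/1.
The closest fraction with denominator <= 11 is either p_1/q_1 or the intermediate fraction (k*p_1 + p_0)/(k*q_1 + q_0) with the largest k >= 1 whose denominator stays <= 11; these approach x as k grows, and every other convergent or intermediate fraction in range is farther away.
Largest k: floor((11 - q_0)/q_1) = floor((11 - 1)/1) = 10.
That gives (10*3 + 2)/(10*1 + 1) = 32/11.
Compare the errors: |x - 3/1| = |41*1 - 3*14|/(14*1) = 1/14, and |x - 32/11| = |41*11 - 32*14|/(14*11) = 3/154.
Cross-multiplying, 3*14 = 42 < 154 = 1*154, so 3/154 is smaller: the intermediate fraction 32/11 is closer to x than 3/1.

32/11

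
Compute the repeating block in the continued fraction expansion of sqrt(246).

[15; (1, 2, 5, 1, 14, 1, 5, 2, 1, 30)]

Write x_i = (sqrt(246) + m_i)/d_i with (m_0, d_0) = (0, 1). a_0 = floor(sqrt(246)) = 15, since 15^2 = 225 <= 246 < 256 = 16^2.
Iterate m_{i+1} = d_i*a_i - m_i, d_{i+1} = (246 - m_{i+1}^2)/d_i, a_{i+1} = floor((a_0 + m_{i+1})/d_{i+1}):
  m_1 = 1*15 - 0 = 15, d_1 = (246 - 15^2)/1 = 21/1 = 21, a_1 = floor((15 + 15)/21) = 1.
  m_2 = 21*1 - 15 = 6, d_2 = (246 - 6^2)/21 = 210/21 = 10, a_2 = floor((15 + 6)/10) = 2.
  m_3 = 10*2 - 6 = 14, d_3 = (246 - 14^2)/10 = 50/10 = 5, a_3 = floor((15 + 14)/5) = 5.
  m_4 = 5*5 - 14 = 11, d_4 = (246 - 11^2)/5 = 125/5 = 25, a_4 = floor((15 + 11)/25) = 1.
  m_5 = 25*1 - 11 = 14, d_5 = (246 - 14^2)/25 = 50/25 = 2, a_5 = floor((15 + 14)/2) = 14.
  m_6 = 2*14 - 14 = 14, d_6 = (246 - 14^2)/2 = 50/2 = 25, a_6 = floor((15 + 14)/25) = 1.
  m_7 = 25*1 - 14 = 11, d_7 = (246 - 11^2)/25 = 125/25 = 5, a_7 = floor((15 + 11)/5) = 5.
  m_8 = 5*5 - 11 = 14, d_8 = (246 - 14^2)/5 = 50/5 = 10, a_8 = floor((15 + 14)/10) = 2.
  m_9 = 10*2 - 14 = 6, d_9 = (246 - 6^2)/10 = 210/10 = 21, a_9 = floor((15 + 6)/21) = 1.
  m_10 = 21*1 - 6 = 15, d_10 = (246 - 15^2)/21 = 21/21 = 1, a_10 = floor((15 + 15)/1) = 30.
  m_11 = 1*30 - 15 = 15, d_11 = (246 - 15^2)/1 = 21/1 = 21: (m_11, d_11) = (m_1, d_1) = (15, 21), so from here the quotients repeat a_1, ..., a_10; the period length is 10.
Hence the expansion of sqrt(246) is a_0 = 15 followed by the repeating block 1, 2, 5, 1, 14, 1, 5, 2, 1, 30 (period 10).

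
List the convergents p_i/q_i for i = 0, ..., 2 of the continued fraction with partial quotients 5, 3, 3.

Using the convergent recurrence p_i = a_i*p_{i-1} + p_{i-2}, q_i = a_i*q_{i-1} + q_{i-2} with p_{-2}=0, p_{-1}=1, q_{-2}=1, q_{-1}=0:
  i=0: a_0=5, p_0 = 5*1 + 0 = 5, q_0 = 5*0 + 1 = 1.
  i=1: a_1=3, p_1 = 3*5 + 1 = 16, q_1 = 3*1 + 0 = 3.
  i=2: a_2=3, p_2 = 3*16 + 5 = 53, q_2 = 3*3 + 1 = 10.

5/1, 16/3, 53/10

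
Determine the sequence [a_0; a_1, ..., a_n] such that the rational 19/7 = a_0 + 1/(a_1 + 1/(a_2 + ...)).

[2; 1, 2, 2]

Run the Euclidean algorithm on 19 and 7; the successive quotients are the partial quotients a_0, a_1, ... (each step inverts the fractional part left over by the previous one):
  19 = 2*7 + 5, so a_0 = 2.
  7 = 1*5 + 2, so a_1 = 1.
  5 = 2*2 + 1, so a_2 = 2.
  2 = 2*1 + 0, so a_3 = 2.
The remainder reaches 0 after 4 divisions, so the expansion has 4 partial quotients, read off in order.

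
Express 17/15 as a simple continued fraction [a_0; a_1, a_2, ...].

Run the Euclidean algorithm on 17 and 15; the successive quotients are the partial quotients a_0, a_1, ... (each step inverts the fractional part left over by the previous one):
  17 = 1*15 + 2, so a_0 = 1.
  15 = 7*2 + 1, so a_1 = 7.
  2 = 2*1 + 0, so a_2 = 2.
The remainder reaches 0 after 3 divisions, so the expansion has 3 partial quotients, read off in order.

[1; 7, 2]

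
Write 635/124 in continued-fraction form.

[5; 8, 3, 1, 3]

Run the Euclidean algorithm on 635 and 124; the successive quotients are the partial quotients a_0, a_1, ... (each step inverts the fractional part left over by the previous one):
  635 = 5*124 + 15, so a_0 = 5.
  124 = 8*15 + 4, so a_1 = 8.
  15 = 3*4 + 3, so a_2 = 3.
  4 = 1*3 + 1, so a_3 = 1.
  3 = 3*1 + 0, so a_4 = 3.
The remainder reaches 0 after 5 divisions, so the expansion has 5 partial quotients, read off in order.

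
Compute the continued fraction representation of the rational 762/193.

Run the Euclidean algorithm on 762 and 193; the successive quotients are the partial quotients a_0, a_1, ... (each step inverts the fractional part left over by the previous one):
  762 = 3*193 + 183, so a_0 = 3.
  193 = 1*183 + 10, so a_1 = 1.
  183 = 18*10 + 3, so a_2 = 18.
  10 = 3*3 + 1, so a_3 = 3.
  3 = 3*1 + 0, so a_4 = 3.
The remainder reaches 0 after 5 divisions, so the expansion has 5 partial quotients, read off in order.

[3; 1, 18, 3, 3]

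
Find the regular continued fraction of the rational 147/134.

Run the Euclidean algorithm on 147 and 134; the successive quotients are the partial quotients a_0, a_1, ... (each step inverts the fractional part left over by the previous one):
  147 = 1*134 + 13, so a_0 = 1.
  134 = 10*13 + 4, so a_1 = 10.
  13 = 3*4 + 1, so a_2 = 3.
  4 = 4*1 + 0, so a_3 = 4.
The remainder reaches 0 after 4 divisions, so the expansion has 4 partial quotients, read off in order.

[1; 10, 3, 4]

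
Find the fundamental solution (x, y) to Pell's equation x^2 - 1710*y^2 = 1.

(x, y) = (52021, 1258)

First expand sqrt(1710) as a continued fraction. With x_i = (sqrt(1710) + m_i)/d_i and (m_0, d_0) = (0, 1): a_0 = floor(sqrt(1710)) = 41, since 41^2 = 1681 <= 1710 < 1764 = 42^2.
Iterate m_{i+1} = d_i*a_i - m_i, d_{i+1} = (1710 - m_{i+1}^2)/d_i, a_{i+1} = floor((a_0 + m_{i+1})/d_{i+1}):
  m_1 = 1*41 - 0 = 41, d_1 = (1710 - 41^2)/1 = 29/1 = 29, a_1 = floor((41 + 41)/29) = 2.
  m_2 = 29*2 - 41 = 17, d_2 = (1710 - 17^2)/29 = 1421/29 = 49, a_2 = floor((41 + 17)/49) = 1.
  m_3 = 49*1 - 17 = 32, d_3 = (1710 - 32^2)/49 = 686/49 = 14, a_3 = floor((41 + 32)/14) = 5.
  m_4 = 14*5 - 32 = 38, d_4 = (1710 - 38^2)/14 = 266/14 = 19, a_4 = floor((41 + 38)/19) = 4.
  m_5 = 19*4 - 38 = 38, d_5 = (1710 - 38^2)/19 = 266/19 = 14, a_5 = floor((41 + 38)/14) = 5.
  m_6 = 14*5 - 38 = 32, d_6 = (1710 - 32^2)/14 = 686/14 = 49, a_6 = floor((41 + 32)/49) = 1.
  m_7 = 49*1 - 32 = 17, d_7 = (1710 - 17^2)/49 = 1421/49 = 29, a_7 = floor((41 + 17)/29) = 2.
  m_8 = 29*2 - 17 = 41, d_8 = (1710 - 41^2)/29 = 29/29 = 1, a_8 = floor((41 + 41)/1) = 82.
  m_9 = 1*82 - 41 = 41, d_9 = (1710 - 41^2)/1 = 29/1 = 29: (m_9, d_9) = (m_1, d_1) = (41, 29), so from here the quotients repeat a_1, ..., a_8; the period length is 8.
So sqrt(1710) = [41; (2, 1, 5, 4, 5, 1, 2, 82)] with period length k = 8.
k is even, so the fundamental solution of x^2 - 1710y^2 = 1 is (p_{k-1}, q_{k-1}) = (p_7, q_7); compute convergents through index 7.
Convergents (p_i = a_i*p_{i-1} + p_{i-2}, q_i = a_i*q_{i-1} + q_{i-2} with p_{-2}=0, p_{-1}=1, q_{-2}=1, q_{-1}=0):
  i=0: a_0=41, p_0 = 41*1 + 0 = 41, q_0 = 41*0 + 1 = 1.
  i=1: a_1=2, p_1 = 2*41 + 1 = 83, q_1 = 2*1 + 0 = 2.
  i=2: a_2=1, p_2 = 1*83 + 41 = 124, q_2 = 1*2 + 1 = 3.
  i=3: a_3=5, p_3 = 5*124 + 83 = 703, q_3 = 5*3 + 2 = 17.
  i=4: a_4=4, p_4 = 4*703 + 124 = 2936, q_4 = 4*17 + 3 = 71.
  i=5: a_5=5, p_5 = 5*2936 + 703 = 15383, q_5 = 5*71 + 17 = 372.
  i=6: a_6=1, p_6 = 1*15383 + 2936 = 18319, q_6 = 1*372 + 71 = 443.
  i=7: a_7=2, p_7 = 2*18319 + 15383 = 52021, q_7 = 2*443 + 372 = 1258.
Check: 52021^2 - 1710*1258^2 = 2706184441 - 2706184440 = 1, so (x, y) = (52021, 1258) solves the equation, and by the theorem it is the least positive solution.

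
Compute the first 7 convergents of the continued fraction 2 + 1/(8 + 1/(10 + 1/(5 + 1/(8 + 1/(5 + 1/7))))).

Using the convergent recurrence p_i = a_i*p_{i-1} + p_{i-2}, q_i = a_i*q_{i-1} + q_{i-2} with p_{-2}=0, p_{-1}=1, q_{-2}=1, q_{-1}=0:
  i=0: a_0=2, p_0 = 2*1 + 0 = 2, q_0 = 2*0 + 1 = 1.
  i=1: a_1=8, p_1 = 8*2 + 1 = 17, q_1 = 8*1 + 0 = 8.
  i=2: a_2=10, p_2 = 10*17 + 2 = 172, q_2 = 10*8 + 1 = 81.
  i=3: a_3=5, p_3 = 5*172 + 17 = 877, q_3 = 5*81 + 8 = 413.
  i=4: a_4=8, p_4 = 8*877 + 172 = 7188, q_4 = 8*413 + 81 = 3385.
  i=5: a_5=5, p_5 = 5*7188 + 877 = 36817, q_5 = 5*3385 + 413 = 17338.
  i=6: a_6=7, p_6 = 7*36817 + 7188 = 264907, q_6 = 7*17338 + 3385 = 124751.

2/1, 17/8, 172/81, 877/413, 7188/3385, 36817/17338, 264907/124751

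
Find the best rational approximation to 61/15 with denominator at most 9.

37/9

Expand x = 61/15 as a continued fraction with the Euclidean algorithm:
  61 = 4*15 + 1, so a_0 = 4.
  15 = 15*1 + 0, so a_1 = 15.
so x = [4; 15].
Convergents (p_i = a_i*p_{i-1} + p_{i-2}, q_i = a_i*q_{i-1} + q_{i-2} with p_{-2}=0, p_{-1}=1, q_{-2}=1, q_{-1}=0), until the denominator exceeds 9:
  i=0: a_0=4, p_0 = 4*1 + 0 = 4, q_0 = 4*0 + 1 = 1.
  i=1: a_1=15, p_1 = 15*4 + 1 = 61, q_1 = 15*1 + 0 = 15.
q_1 = 15 > 9, so the last convergent with denominator <= 9 is p_0/q_0 = 4/1.
The closest fraction with denominator <= 9 is either p_0/q_0 or the intermediate fraction (k*p_0 + p_{-1})/(k*q_0 + q_{-1}) with the largest k >= 1 whose denominator stays <= 9; these approach x as k grows, and every other convergent or intermediate fraction in range is farther away.
Largest k: floor((9 - q_{-1})/q_0) = floor((9 - 0)/1) = 9 (using the seeds p_{-1} = 1, q_{-1} = 0).
That gives (9*4 + 1)/(9*1 + 0) = 37/9.
Compare the errors: |x - 4/1| = |61*1 - 4*15|/(15*1) = 1/15, and |x - 37/9| = |61*9 - 37*15|/(15*9) = 6/135.
Cross-multiplying, 6*15 = 90 < 135 = 1*135, so 6/135 is smaller: the intermediate fraction 37/9 is closer to x than 4/1.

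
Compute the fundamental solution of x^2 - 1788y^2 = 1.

First expand sqrt(1788) as a continued fraction. With x_i = (sqrt(1788) + m_i)/d_i and (m_0, d_0) = (0, 1): a_0 = floor(sqrt(1788)) = 42, since 42^2 = 1764 <= 1788 < 1849 = 43^2.
Iterate m_{i+1} = d_i*a_i - m_i, d_{i+1} = (1788 - m_{i+1}^2)/d_i, a_{i+1} = floor((a_0 + m_{i+1})/d_{i+1}):
  m_1 = 1*42 - 0 = 42, d_1 = (1788 - 42^2)/1 = 24/1 = 24, a_1 = floor((42 + 42)/24) = 3.
  m_2 = 24*3 - 42 = 30, d_2 = (1788 - 30^2)/24 = 888/24 = 37, a_2 = floor((42 + 30)/37) = 1.
  m_3 = 37*1 - 30 = 7, d_3 = (1788 - 7^2)/37 = 1739/37 = 47, a_3 = floor((42 + 7)/47) = 1.
  m_4 = 47*1 - 7 = 40, d_4 = (1788 - 40^2)/47 = 188/47 = 4, a_4 = floor((42 + 40)/4) = 20.
  m_5 = 4*20 - 40 = 40, d_5 = (1788 - 40^2)/4 = 188/4 = 47, a_5 = floor((42 + 40)/47) = 1.
  m_6 = 47*1 - 40 = 7, d_6 = (1788 - 7^2)/47 = 1739/47 = 37, a_6 = floor((42 + 7)/37) = 1.
  m_7 = 37*1 - 7 = 30, d_7 = (1788 - 30^2)/37 = 888/37 = 24, a_7 = floor((42 + 30)/24) = 3.
  m_8 = 24*3 - 30 = 42, d_8 = (1788 - 42^2)/24 = 24/24 = 1, a_8 = floor((42 + 42)/1) = 84.
  m_9 = 1*84 - 42 = 42, d_9 = (1788 - 42^2)/1 = 24/1 = 24: (m_9, d_9) = (m_1, d_1) = (42, 24), so from here the quotients repeat a_1, ..., a_8; the period length is 8.
So sqrt(1788) = [42; (3, 1, 1, 20, 1, 1, 3, 84)] with period length k = 8.
k is even, so the fundamental solution of x^2 - 1788y^2 = 1 is (p_{k-1}, q_{k-1}) = (p_7, q_7); compute convergents through index 7.
Convergents (p_i = a_i*p_{i-1} + p_{i-2}, q_i = a_i*q_{i-1} + q_{i-2} with p_{-2}=0, p_{-1}=1, q_{-2}=1, q_{-1}=0):
  i=0: a_0=42, p_0 = 42*1 + 0 = 42, q_0 = 42*0 + 1 = 1.
  i=1: a_1=3, p_1 = 3*42 + 1 = 127, q_1 = 3*1 + 0 = 3.
  i=2: a_2=1, p_2 = 1*127 + 42 = 169, q_2 = 1*3 + 1 = 4.
  i=3: a_3=1, p_3 = 1*169 + 127 = 296, q_3 = 1*4 + 3 = 7.
  i=4: a_4=20, p_4 = 20*296 + 169 = 6089, q_4 = 20*7 + 4 = 144.
  i=5: a_5=1, p_5 = 1*6089 + 296 = 6385, q_5 = 1*144 + 7 = 151.
  i=6: a_6=1, p_6 = 1*6385 + 6089 = 12474, q_6 = 1*151 + 144 = 295.
  i=7: a_7=3, p_7 = 3*12474 + 6385 = 43807, q_7 = 3*295 + 151 = 1036.
Check: 43807^2 - 1788*1036^2 = 1919053249 - 1919053248 = 1, so (x, y) = (43807, 1036) solves the equation, and by the theorem it is the least positive solution.

(x, y) = (43807, 1036)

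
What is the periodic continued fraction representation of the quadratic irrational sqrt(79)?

[8; (1, 7, 1, 16)]

Write x_i = (sqrt(79) + m_i)/d_i with (m_0, d_0) = (0, 1). a_0 = floor(sqrt(79)) = 8, since 8^2 = 64 <= 79 < 81 = 9^2.
Iterate m_{i+1} = d_i*a_i - m_i, d_{i+1} = (79 - m_{i+1}^2)/d_i, a_{i+1} = floor((a_0 + m_{i+1})/d_{i+1}):
  m_1 = 1*8 - 0 = 8, d_1 = (79 - 8^2)/1 = 15/1 = 15, a_1 = floor((8 + 8)/15) = 1.
  m_2 = 15*1 - 8 = 7, d_2 = (79 - 7^2)/15 = 30/15 = 2, a_2 = floor((8 + 7)/2) = 7.
  m_3 = 2*7 - 7 = 7, d_3 = (79 - 7^2)/2 = 30/2 = 15, a_3 = floor((8 + 7)/15) = 1.
  m_4 = 15*1 - 7 = 8, d_4 = (79 - 8^2)/15 = 15/15 = 1, a_4 = floor((8 + 8)/1) = 16.
  m_5 = 1*16 - 8 = 8, d_5 = (79 - 8^2)/1 = 15/1 = 15: (m_5, d_5) = (m_1, d_1) = (8, 15), so from here the quotients repeat a_1, ..., a_4; the period length is 4.
Hence the expansion of sqrt(79) is a_0 = 8 followed by the repeating block 1, 7, 1, 16 (period 4).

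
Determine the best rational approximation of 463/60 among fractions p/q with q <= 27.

54/7

Expand x = 463/60 as a continued fraction with the Euclidean algorithm:
  463 = 7*60 + 43, so a_0 = 7.
  60 = 1*43 + 17, so a_1 = 1.
  43 = 2*17 + 9, so a_2 = 2.
  17 = 1*9 + 8, so a_3 = 1.
  9 = 1*8 + 1, so a_4 = 1.
  8 = 8*1 + 0, so a_5 = 8.
so x = [7; 1, 2, 1, 1, 8].
Convergents (p_i = a_i*p_{i-1} + p_{i-2}, q_i = a_i*q_{i-1} + q_{i-2} with p_{-2}=0, p_{-1}=1, q_{-2}=1, q_{-1}=0), until the denominator exceeds 27:
  i=0: a_0=7, p_0 = 7*1 + 0 = 7, q_0 = 7*0 + 1 = 1.
  i=1: a_1=1, p_1 = 1*7 + 1 = 8, q_1 = 1*1 + 0 = 1.
  i=2: a_2=2, p_2 = 2*8 + 7 = 23, q_2 = 2*1 + 1 = 3.
  i=3: a_3=1, p_3 = 1*23 + 8 = 31, q_3 = 1*3 + 1 = 4.
  i=4: a_4=1, p_4 = 1*31 + 23 = 54, q_4 = 1*4 + 3 = 7.
  i=5: a_5=8, p_5 = 8*54 + 31 = 463, q_5 = 8*7 + 4 = 60.
q_5 = 60 > 27, so the last convergent with denominator <= 27 is p_4/q_4 = 54/7.
The closest fraction with denominator <= 27 is either p_4/q_4 or the intermediate fraction (k*p_4 + p_3)/(k*q_4 + q_3) with the largest k >= 1 whose denominator stays <= 27; these approach x as k grows, and every other convergent or intermediate fraction in range is farther away.
Largest k: floor((27 - q_3)/q_4) = floor((27 - 4)/7) = 3.
That gives (3*54 + 31)/(3*7 + 4) = 193/25.
Compare the errors: |x - 54/7| = |463*7 - 54*60|/(60*7) = 1/420, and |x - 193/25| = |463*25 - 193*60|/(60*25) = 5/1500.
Cross-multiplying, 1*1500 = 1500 < 2100 = 5*420, so 1/420 is smaller: the convergent 54/7 is closer to x than 193/25.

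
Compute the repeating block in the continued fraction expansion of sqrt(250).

Write x_i = (sqrt(250) + m_i)/d_i with (m_0, d_0) = (0, 1). a_0 = floor(sqrt(250)) = 15, since 15^2 = 225 <= 250 < 256 = 16^2.
Iterate m_{i+1} = d_i*a_i - m_i, d_{i+1} = (250 - m_{i+1}^2)/d_i, a_{i+1} = floor((a_0 + m_{i+1})/d_{i+1}):
  m_1 = 1*15 - 0 = 15, d_1 = (250 - 15^2)/1 = 25/1 = 25, a_1 = floor((15 + 15)/25) = 1.
  m_2 = 25*1 - 15 = 10, d_2 = (250 - 10^2)/25 = 150/25 = 6, a_2 = floor((15 + 10)/6) = 4.
  m_3 = 6*4 - 10 = 14, d_3 = (250 - 14^2)/6 = 54/6 = 9, a_3 = floor((15 + 14)/9) = 3.
  m_4 = 9*3 - 14 = 13, d_4 = (250 - 13^2)/9 = 81/9 = 9, a_4 = floor((15 + 13)/9) = 3.
  m_5 = 9*3 - 13 = 14, d_5 = (250 - 14^2)/9 = 54/9 = 6, a_5 = floor((15 + 14)/6) = 4.
  m_6 = 6*4 - 14 = 10, d_6 = (250 - 10^2)/6 = 150/6 = 25, a_6 = floor((15 + 10)/25) = 1.
  m_7 = 25*1 - 10 = 15, d_7 = (250 - 15^2)/25 = 25/25 = 1, a_7 = floor((15 + 15)/1) = 30.
  m_8 = 1*30 - 15 = 15, d_8 = (250 - 15^2)/1 = 25/1 = 25: (m_8, d_8) = (m_1, d_1) = (15, 25), so from here the quotients repeat a_1, ..., a_7; the period length is 7.
Hence the expansion of sqrt(250) is a_0 = 15 followed by the repeating block 1, 4, 3, 3, 4, 1, 30 (period 7).

[15; (1, 4, 3, 3, 4, 1, 30)]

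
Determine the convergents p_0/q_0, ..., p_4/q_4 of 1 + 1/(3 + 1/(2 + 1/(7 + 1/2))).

1/1, 4/3, 9/7, 67/52, 143/111

Using the convergent recurrence p_i = a_i*p_{i-1} + p_{i-2}, q_i = a_i*q_{i-1} + q_{i-2} with p_{-2}=0, p_{-1}=1, q_{-2}=1, q_{-1}=0:
  i=0: a_0=1, p_0 = 1*1 + 0 = 1, q_0 = 1*0 + 1 = 1.
  i=1: a_1=3, p_1 = 3*1 + 1 = 4, q_1 = 3*1 + 0 = 3.
  i=2: a_2=2, p_2 = 2*4 + 1 = 9, q_2 = 2*3 + 1 = 7.
  i=3: a_3=7, p_3 = 7*9 + 4 = 67, q_3 = 7*7 + 3 = 52.
  i=4: a_4=2, p_4 = 2*67 + 9 = 143, q_4 = 2*52 + 7 = 111.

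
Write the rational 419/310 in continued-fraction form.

[1; 2, 1, 5, 2, 2, 3]

Run the Euclidean algorithm on 419 and 310; the successive quotients are the partial quotients a_0, a_1, ... (each step inverts the fractional part left over by the previous one):
  419 = 1*310 + 109, so a_0 = 1.
  310 = 2*109 + 92, so a_1 = 2.
  109 = 1*92 + 17, so a_2 = 1.
  92 = 5*17 + 7, so a_3 = 5.
  17 = 2*7 + 3, so a_4 = 2.
  7 = 2*3 + 1, so a_5 = 2.
  3 = 3*1 + 0, so a_6 = 3.
The remainder reaches 0 after 7 divisions, so the expansion has 7 partial quotients, read off in order.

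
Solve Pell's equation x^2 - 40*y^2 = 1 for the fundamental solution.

First expand sqrt(40) as a continued fraction. With x_i = (sqrt(40) + m_i)/d_i and (m_0, d_0) = (0, 1): a_0 = floor(sqrt(40)) = 6, since 6^2 = 36 <= 40 < 49 = 7^2.
Iterate m_{i+1} = d_i*a_i - m_i, d_{i+1} = (40 - m_{i+1}^2)/d_i, a_{i+1} = floor((a_0 + m_{i+1})/d_{i+1}):
  m_1 = 1*6 - 0 = 6, d_1 = (40 - 6^2)/1 = 4/1 = 4, a_1 = floor((6 + 6)/4) = 3.
  m_2 = 4*3 - 6 = 6, d_2 = (40 - 6^2)/4 = 4/4 = 1, a_2 = floor((6 + 6)/1) = 12.
  m_3 = 1*12 - 6 = 6, d_3 = (40 - 6^2)/1 = 4/1 = 4: (m_3, d_3) = (m_1, d_1) = (6, 4), so from here the quotients repeat a_1, a_2; the period length is 2.
So sqrt(40) = [6; (3, 12)] with period length k = 2.
k is even, so the fundamental solution of x^2 - 40y^2 = 1 is (p_{k-1}, q_{k-1}) = (p_1, q_1); compute convergents through index 1.
Convergents (p_i = a_i*p_{i-1} + p_{i-2}, q_i = a_i*q_{i-1} + q_{i-2} with p_{-2}=0, p_{-1}=1, q_{-2}=1, q_{-1}=0):
  i=0: a_0=6, p_0 = 6*1 + 0 = 6, q_0 = 6*0 + 1 = 1.
  i=1: a_1=3, p_1 = 3*6 + 1 = 19, q_1 = 3*1 + 0 = 3.
Check: 19^2 - 40*3^2 = 361 - 360 = 1, so (x, y) = (19, 3) solves the equation, and by the theorem it is the least positive solution.

(x, y) = (19, 3)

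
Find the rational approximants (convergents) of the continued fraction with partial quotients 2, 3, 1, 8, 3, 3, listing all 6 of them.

2/1, 7/3, 9/4, 79/35, 246/109, 817/362

Using the convergent recurrence p_i = a_i*p_{i-1} + p_{i-2}, q_i = a_i*q_{i-1} + q_{i-2} with p_{-2}=0, p_{-1}=1, q_{-2}=1, q_{-1}=0:
  i=0: a_0=2, p_0 = 2*1 + 0 = 2, q_0 = 2*0 + 1 = 1.
  i=1: a_1=3, p_1 = 3*2 + 1 = 7, q_1 = 3*1 + 0 = 3.
  i=2: a_2=1, p_2 = 1*7 + 2 = 9, q_2 = 1*3 + 1 = 4.
  i=3: a_3=8, p_3 = 8*9 + 7 = 79, q_3 = 8*4 + 3 = 35.
  i=4: a_4=3, p_4 = 3*79 + 9 = 246, q_4 = 3*35 + 4 = 109.
  i=5: a_5=3, p_5 = 3*246 + 79 = 817, q_5 = 3*109 + 35 = 362.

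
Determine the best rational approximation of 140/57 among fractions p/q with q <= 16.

27/11

Expand x = 140/57 as a continued fraction with the Euclidean algorithm:
  140 = 2*57 + 26, so a_0 = 2.
  57 = 2*26 + 5, so a_1 = 2.
  26 = 5*5 + 1, so a_2 = 5.
  5 = 5*1 + 0, so a_3 = 5.
so x = [2; 2, 5, 5].
Convergents (p_i = a_i*p_{i-1} + p_{i-2}, q_i = a_i*q_{i-1} + q_{i-2} with p_{-2}=0, p_{-1}=1, q_{-2}=1, q_{-1}=0), until the denominator exceeds 16:
  i=0: a_0=2, p_0 = 2*1 + 0 = 2, q_0 = 2*0 + 1 = 1.
  i=1: a_1=2, p_1 = 2*2 + 1 = 5, q_1 = 2*1 + 0 = 2.
  i=2: a_2=5, p_2 = 5*5 + 2 = 27, q_2 = 5*2 + 1 = 11.
  i=3: a_3=5, p_3 = 5*27 + 5 = 140, q_3 = 5*11 + 2 = 57.
q_3 = 57 > 16, so the last convergent with denominator <= 16 is p_2/q_2 = 27/11.
The closest fraction with denominator <= 16 is either p_2/q_2 or the intermediate fraction (k*p_2 + p_1)/(k*q_2 + q_1) with the largest k >= 1 whose denominator stays <= 16; these approach x as k grows, and every other convergent or intermediate fraction in range is farther away.
Largest k: floor((16 - q_1)/q_2) = floor((16 - 2)/11) = 1.
That gives (1*27 + 5)/(1*11 + 2) = 32/13.
Compare the errors: |x - 27/11| = |140*11 - 27*57|/(57*11) = 1/627, and |x - 32/13| = |140*13 - 32*57|/(57*13) = 4/741.
Cross-multiplying, 1*741 = 741 < 2508 = 4*627, so 1/627 is smaller: the convergent 27/11 is closer to x than 32/13.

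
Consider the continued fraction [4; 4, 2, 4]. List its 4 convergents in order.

Using the convergent recurrence p_i = a_i*p_{i-1} + p_{i-2}, q_i = a_i*q_{i-1} + q_{i-2} with p_{-2}=0, p_{-1}=1, q_{-2}=1, q_{-1}=0:
  i=0: a_0=4, p_0 = 4*1 + 0 = 4, q_0 = 4*0 + 1 = 1.
  i=1: a_1=4, p_1 = 4*4 + 1 = 17, q_1 = 4*1 + 0 = 4.
  i=2: a_2=2, p_2 = 2*17 + 4 = 38, q_2 = 2*4 + 1 = 9.
  i=3: a_3=4, p_3 = 4*38 + 17 = 169, q_3 = 4*9 + 4 = 40.

4/1, 17/4, 38/9, 169/40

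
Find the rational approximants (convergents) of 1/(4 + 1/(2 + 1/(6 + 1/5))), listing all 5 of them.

Using the convergent recurrence p_i = a_i*p_{i-1} + p_{i-2}, q_i = a_i*q_{i-1} + q_{i-2} with p_{-2}=0, p_{-1}=1, q_{-2}=1, q_{-1}=0:
  i=0: a_0=0, p_0 = 0*1 + 0 = 0, q_0 = 0*0 + 1 = 1.
  i=1: a_1=4, p_1 = 4*0 + 1 = 1, q_1 = 4*1 + 0 = 4.
  i=2: a_2=2, p_2 = 2*1 + 0 = 2, q_2 = 2*4 + 1 = 9.
  i=3: a_3=6, p_3 = 6*2 + 1 = 13, q_3 = 6*9 + 4 = 58.
  i=4: a_4=5, p_4 = 5*13 + 2 = 67, q_4 = 5*58 + 9 = 299.

0/1, 1/4, 2/9, 13/58, 67/299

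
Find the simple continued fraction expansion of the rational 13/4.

Run the Euclidean algorithm on 13 and 4; the successive quotients are the partial quotients a_0, a_1, ... (each step inverts the fractional part left over by the previous one):
  13 = 3*4 + 1, so a_0 = 3.
  4 = 4*1 + 0, so a_1 = 4.
The remainder reaches 0 after 2 divisions, so the expansion has 2 partial quotients, read off in order.

[3; 4]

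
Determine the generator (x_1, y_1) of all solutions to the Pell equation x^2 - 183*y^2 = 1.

First expand sqrt(183) as a continued fraction. With x_i = (sqrt(183) + m_i)/d_i and (m_0, d_0) = (0, 1): a_0 = floor(sqrt(183)) = 13, since 13^2 = 169 <= 183 < 196 = 14^2.
Iterate m_{i+1} = d_i*a_i - m_i, d_{i+1} = (183 - m_{i+1}^2)/d_i, a_{i+1} = floor((a_0 + m_{i+1})/d_{i+1}):
  m_1 = 1*13 - 0 = 13, d_1 = (183 - 13^2)/1 = 14/1 = 14, a_1 = floor((13 + 13)/14) = 1.
  m_2 = 14*1 - 13 = 1, d_2 = (183 - 1^2)/14 = 182/14 = 13, a_2 = floor((13 + 1)/13) = 1.
  m_3 = 13*1 - 1 = 12, d_3 = (183 - 12^2)/13 = 39/13 = 3, a_3 = floor((13 + 12)/3) = 8.
  m_4 = 3*8 - 12 = 12, d_4 = (183 - 12^2)/3 = 39/3 = 13, a_4 = floor((13 + 12)/13) = 1.
  m_5 = 13*1 - 12 = 1, d_5 = (183 - 1^2)/13 = 182/13 = 14, a_5 = floor((13 + 1)/14) = 1.
  m_6 = 14*1 - 1 = 13, d_6 = (183 - 13^2)/14 = 14/14 = 1, a_6 = floor((13 + 13)/1) = 26.
  m_7 = 1*26 - 13 = 13, d_7 = (183 - 13^2)/1 = 14/1 = 14: (m_7, d_7) = (m_1, d_1) = (13, 14), so from here the quotients repeat a_1, ..., a_6; the period length is 6.
So sqrt(183) = [13; (1, 1, 8, 1, 1, 26)] with period length k = 6.
k is even, so the fundamental solution of x^2 - 183y^2 = 1 is (p_{k-1}, q_{k-1}) = (p_5, q_5); compute convergents through index 5.
Convergents (p_i = a_i*p_{i-1} + p_{i-2}, q_i = a_i*q_{i-1} + q_{i-2} with p_{-2}=0, p_{-1}=1, q_{-2}=1, q_{-1}=0):
  i=0: a_0=13, p_0 = 13*1 + 0 = 13, q_0 = 13*0 + 1 = 1.
  i=1: a_1=1, p_1 = 1*13 + 1 = 14, q_1 = 1*1 + 0 = 1.
  i=2: a_2=1, p_2 = 1*14 + 13 = 27, q_2 = 1*1 + 1 = 2.
  i=3: a_3=8, p_3 = 8*27 + 14 = 230, q_3 = 8*2 + 1 = 17.
  i=4: a_4=1, p_4 = 1*230 + 27 = 257, q_4 = 1*17 + 2 = 19.
  i=5: a_5=1, p_5 = 1*257 + 230 = 487, q_5 = 1*19 + 17 = 36.
Check: 487^2 - 183*36^2 = 237169 - 237168 = 1, so (x, y) = (487, 36) solves the equation, and by the theorem it is the least positive solution.

(x, y) = (487, 36)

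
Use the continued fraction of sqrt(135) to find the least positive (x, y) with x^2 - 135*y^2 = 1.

(x, y) = (244, 21)

First expand sqrt(135) as a continued fraction. With x_i = (sqrt(135) + m_i)/d_i and (m_0, d_0) = (0, 1): a_0 = floor(sqrt(135)) = 11, since 11^2 = 121 <= 135 < 144 = 12^2.
Iterate m_{i+1} = d_i*a_i - m_i, d_{i+1} = (135 - m_{i+1}^2)/d_i, a_{i+1} = floor((a_0 + m_{i+1})/d_{i+1}):
  m_1 = 1*11 - 0 = 11, d_1 = (135 - 11^2)/1 = 14/1 = 14, a_1 = floor((11 + 11)/14) = 1.
  m_2 = 14*1 - 11 = 3, d_2 = (135 - 3^2)/14 = 126/14 = 9, a_2 = floor((11 + 3)/9) = 1.
  m_3 = 9*1 - 3 = 6, d_3 = (135 - 6^2)/9 = 99/9 = 11, a_3 = floor((11 + 6)/11) = 1.
  m_4 = 11*1 - 6 = 5, d_4 = (135 - 5^2)/11 = 110/11 = 10, a_4 = floor((11 + 5)/10) = 1.
  m_5 = 10*1 - 5 = 5, d_5 = (135 - 5^2)/10 = 110/10 = 11, a_5 = floor((11 + 5)/11) = 1.
  m_6 = 11*1 - 5 = 6, d_6 = (135 - 6^2)/11 = 99/11 = 9, a_6 = floor((11 + 6)/9) = 1.
  m_7 = 9*1 - 6 = 3, d_7 = (135 - 3^2)/9 = 126/9 = 14, a_7 = floor((11 + 3)/14) = 1.
  m_8 = 14*1 - 3 = 11, d_8 = (135 - 11^2)/14 = 14/14 = 1, a_8 = floor((11 + 11)/1) = 22.
  m_9 = 1*22 - 11 = 11, d_9 = (135 - 11^2)/1 = 14/1 = 14: (m_9, d_9) = (m_1, d_1) = (11, 14), so from here the quotients repeat a_1, ..., a_8; the period length is 8.
So sqrt(135) = [11; (1, 1, 1, 1, 1, 1, 1, 22)] with period length k = 8.
k is even, so the fundamental solution of x^2 - 135y^2 = 1 is (p_{k-1}, q_{k-1}) = (p_7, q_7); compute convergents through index 7.
Convergents (p_i = a_i*p_{i-1} + p_{i-2}, q_i = a_i*q_{i-1} + q_{i-2} with p_{-2}=0, p_{-1}=1, q_{-2}=1, q_{-1}=0):
  i=0: a_0=11, p_0 = 11*1 + 0 = 11, q_0 = 11*0 + 1 = 1.
  i=1: a_1=1, p_1 = 1*11 + 1 = 12, q_1 = 1*1 + 0 = 1.
  i=2: a_2=1, p_2 = 1*12 + 11 = 23, q_2 = 1*1 + 1 = 2.
  i=3: a_3=1, p_3 = 1*23 + 12 = 35, q_3 = 1*2 + 1 = 3.
  i=4: a_4=1, p_4 = 1*35 + 23 = 58, q_4 = 1*3 + 2 = 5.
  i=5: a_5=1, p_5 = 1*58 + 35 = 93, q_5 = 1*5 + 3 = 8.
  i=6: a_6=1, p_6 = 1*93 + 58 = 151, q_6 = 1*8 + 5 = 13.
  i=7: a_7=1, p_7 = 1*151 + 93 = 244, q_7 = 1*13 + 8 = 21.
Check: 244^2 - 135*21^2 = 59536 - 59535 = 1, so (x, y) = (244, 21) solves the equation, and by the theorem it is the least positive solution.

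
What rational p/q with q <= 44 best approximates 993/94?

412/39

Expand x = 993/94 as a continued fraction with the Euclidean algorithm:
  993 = 10*94 + 53, so a_0 = 10.
  94 = 1*53 + 41, so a_1 = 1.
  53 = 1*41 + 12, so a_2 = 1.
  41 = 3*12 + 5, so a_3 = 3.
  12 = 2*5 + 2, so a_4 = 2.
  5 = 2*2 + 1, so a_5 = 2.
  2 = 2*1 + 0, so a_6 = 2.
so x = [10; 1, 1, 3, 2, 2, 2].
Convergents (p_i = a_i*p_{i-1} + p_{i-2}, q_i = a_i*q_{i-1} + q_{i-2} with p_{-2}=0, p_{-1}=1, q_{-2}=1, q_{-1}=0), until the denominator exceeds 44:
  i=0: a_0=10, p_0 = 10*1 + 0 = 10, q_0 = 10*0 + 1 = 1.
  i=1: a_1=1, p_1 = 1*10 + 1 = 11, q_1 = 1*1 + 0 = 1.
  i=2: a_2=1, p_2 = 1*11 + 10 = 21, q_2 = 1*1 + 1 = 2.
  i=3: a_3=3, p_3 = 3*21 + 11 = 74, q_3 = 3*2 + 1 = 7.
  i=4: a_4=2, p_4 = 2*74 + 21 = 169, q_4 = 2*7 + 2 = 16.
  i=5: a_5=2, p_5 = 2*169 + 74 = 412, q_5 = 2*16 + 7 = 39.
  i=6: a_6=2, p_6 = 2*412 + 169 = 993, q_6 = 2*39 + 16 = 94.
q_6 = 94 > 44, so the last convergent with denominator <= 44 is p_5/q_5 = 412/39.
The closest fraction with denominator <= 44 is either p_5/q_5 or the intermediate fraction (k*p_5 + p_4)/(k*q_5 + q_4) with the largest k >= 1 whose denominator stays <= 44; these approach x as k grows, and every other convergent or intermediate fraction in range is farther away.
Largest k: floor((44 - q_4)/q_5) = floor((44 - 16)/39) = 0.
Since k = 0, no intermediate fraction beyond p_5/q_5 has denominator <= 44, so the convergent 412/39 is the closest (its error is |993*39 - 412*94|/(94*39) = 1/3666).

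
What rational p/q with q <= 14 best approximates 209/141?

3/2

Expand x = 209/141 as a continued fraction with the Euclidean algorithm:
  209 = 1*141 + 68, so a_0 = 1.
  141 = 2*68 + 5, so a_1 = 2.
  68 = 13*5 + 3, so a_2 = 13.
  5 = 1*3 + 2, so a_3 = 1.
  3 = 1*2 + 1, so a_4 = 1.
  2 = 2*1 + 0, so a_5 = 2.
so x = [1; 2, 13, 1, 1, 2].
Convergents (p_i = a_i*p_{i-1} + p_{i-2}, q_i = a_i*q_{i-1} + q_{i-2} with p_{-2}=0, p_{-1}=1, q_{-2}=1, q_{-1}=0), until the denominator exceeds 14:
  i=0: a_0=1, p_0 = 1*1 + 0 = 1, q_0 = 1*0 + 1 = 1.
  i=1: a_1=2, p_1 = 2*1 + 1 = 3, q_1 = 2*1 + 0 = 2.
  i=2: a_2=13, p_2 = 13*3 + 1 = 40, q_2 = 13*2 + 1 = 27.
q_2 = 27 > 14, so the last convergent with denominator <= 14 is p_1/q_1 = 3/2.
The closest fraction with denominator <= 14 is either p_1/q_1 or the intermediate fraction (k*p_1 + p_0)/(k*q_1 + q_0) with the largest k >= 1 whose denominator stays <= 14; these approach x as k grows, and every other convergent or intermediate fraction in range is farther away.
Largest k: floor((14 - q_0)/q_1) = floor((14 - 1)/2) = 6.
That gives (6*3 + 1)/(6*2 + 1) = 19/13.
Compare the errors: |x - 3/2| = |209*2 - 3*141|/(141*2) = 5/282, and |x - 19/13| = |209*13 - 19*141|/(141*13) = 38/1833.
Cross-multiplying, 5*1833 = 9165 < 10716 = 38*282, so 5/282 is smaller: the convergent 3/2 is closer to x than 19/13.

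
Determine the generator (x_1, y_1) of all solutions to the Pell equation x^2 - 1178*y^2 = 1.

First expand sqrt(1178) as a continued fraction. With x_i = (sqrt(1178) + m_i)/d_i and (m_0, d_0) = (0, 1): a_0 = floor(sqrt(1178)) = 34, since 34^2 = 1156 <= 1178 < 1225 = 35^2.
Iterate m_{i+1} = d_i*a_i - m_i, d_{i+1} = (1178 - m_{i+1}^2)/d_i, a_{i+1} = floor((a_0 + m_{i+1})/d_{i+1}):
  m_1 = 1*34 - 0 = 34, d_1 = (1178 - 34^2)/1 = 22/1 = 22, a_1 = floor((34 + 34)/22) = 3.
  m_2 = 22*3 - 34 = 32, d_2 = (1178 - 32^2)/22 = 154/22 = 7, a_2 = floor((34 + 32)/7) = 9.
  m_3 = 7*9 - 32 = 31, d_3 = (1178 - 31^2)/7 = 217/7 = 31, a_3 = floor((34 + 31)/31) = 2.
  m_4 = 31*2 - 31 = 31, d_4 = (1178 - 31^2)/31 = 217/31 = 7, a_4 = floor((34 + 31)/7) = 9.
  m_5 = 7*9 - 31 = 32, d_5 = (1178 - 32^2)/7 = 154/7 = 22, a_5 = floor((34 + 32)/22) = 3.
  m_6 = 22*3 - 32 = 34, d_6 = (1178 - 34^2)/22 = 22/22 = 1, a_6 = floor((34 + 34)/1) = 68.
  m_7 = 1*68 - 34 = 34, d_7 = (1178 - 34^2)/1 = 22/1 = 22: (m_7, d_7) = (m_1, d_1) = (34, 22), so from here the quotients repeat a_1, ..., a_6; the period length is 6.
So sqrt(1178) = [34; (3, 9, 2, 9, 3, 68)] with period length k = 6.
k is even, so the fundamental solution of x^2 - 1178y^2 = 1 is (p_{k-1}, q_{k-1}) = (p_5, q_5); compute convergents through index 5.
Convergents (p_i = a_i*p_{i-1} + p_{i-2}, q_i = a_i*q_{i-1} + q_{i-2} with p_{-2}=0, p_{-1}=1, q_{-2}=1, q_{-1}=0):
  i=0: a_0=34, p_0 = 34*1 + 0 = 34, q_0 = 34*0 + 1 = 1.
  i=1: a_1=3, p_1 = 3*34 + 1 = 103, q_1 = 3*1 + 0 = 3.
  i=2: a_2=9, p_2 = 9*103 + 34 = 961, q_2 = 9*3 + 1 = 28.
  i=3: a_3=2, p_3 = 2*961 + 103 = 2025, q_3 = 2*28 + 3 = 59.
  i=4: a_4=9, p_4 = 9*2025 + 961 = 19186, q_4 = 9*59 + 28 = 559.
  i=5: a_5=3, p_5 = 3*19186 + 2025 = 59583, q_5 = 3*559 + 59 = 1736.
Check: 59583^2 - 1178*1736^2 = 3550133889 - 3550133888 = 1, so (x, y) = (59583, 1736) solves the equation, and by the theorem it is the least positive solution.

(x, y) = (59583, 1736)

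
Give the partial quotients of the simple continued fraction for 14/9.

[1; 1, 1, 4]

Run the Euclidean algorithm on 14 and 9; the successive quotients are the partial quotients a_0, a_1, ... (each step inverts the fractional part left over by the previous one):
  14 = 1*9 + 5, so a_0 = 1.
  9 = 1*5 + 4, so a_1 = 1.
  5 = 1*4 + 1, so a_2 = 1.
  4 = 4*1 + 0, so a_3 = 4.
The remainder reaches 0 after 4 divisions, so the expansion has 4 partial quotients, read off in order.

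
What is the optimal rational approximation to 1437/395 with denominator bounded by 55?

171/47

Expand x = 1437/395 as a continued fraction with the Euclidean algorithm:
  1437 = 3*395 + 252, so a_0 = 3.
  395 = 1*252 + 143, so a_1 = 1.
  252 = 1*143 + 109, so a_2 = 1.
  143 = 1*109 + 34, so a_3 = 1.
  109 = 3*34 + 7, so a_4 = 3.
  34 = 4*7 + 6, so a_5 = 4.
  7 = 1*6 + 1, so a_6 = 1.
  6 = 6*1 + 0, so a_7 = 6.
so x = [3; 1, 1, 1, 3, 4, 1, 6].
Convergents (p_i = a_i*p_{i-1} + p_{i-2}, q_i = a_i*q_{i-1} + q_{i-2} with p_{-2}=0, p_{-1}=1, q_{-2}=1, q_{-1}=0), until the denominator exceeds 55:
  i=0: a_0=3, p_0 = 3*1 + 0 = 3, q_0 = 3*0 + 1 = 1.
  i=1: a_1=1, p_1 = 1*3 + 1 = 4, q_1 = 1*1 + 0 = 1.
  i=2: a_2=1, p_2 = 1*4 + 3 = 7, q_2 = 1*1 + 1 = 2.
  i=3: a_3=1, p_3 = 1*7 + 4 = 11, q_3 = 1*2 + 1 = 3.
  i=4: a_4=3, p_4 = 3*11 + 7 = 40, q_4 = 3*3 + 2 = 11.
  i=5: a_5=4, p_5 = 4*40 + 11 = 171, q_5 = 4*11 + 3 = 47.
  i=6: a_6=1, p_6 = 1*171 + 40 = 211, q_6 = 1*47 + 11 = 58.
q_6 = 58 > 55, so the last convergent with denominator <= 55 is p_5/q_5 = 171/47.
The closest fraction with denominator <= 55 is either p_5/q_5 or the intermediate fraction (k*p_5 + p_4)/(k*q_5 + q_4) with the largest k >= 1 whose denominator stays <= 55; these approach x as k grows, and every other convergent or intermediate fraction in range is farther away.
Largest k: floor((55 - q_4)/q_5) = floor((55 - 11)/47) = 0.
Since k = 0, no intermediate fraction beyond p_5/q_5 has denominator <= 55, so the convergent 171/47 is the closest (its error is |1437*47 - 171*395|/(395*47) = 6/18565).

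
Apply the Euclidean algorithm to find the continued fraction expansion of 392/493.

[0; 1, 3, 1, 7, 2, 2, 2]

Run the Euclidean algorithm on 392 and 493; the successive quotients are the partial quotients a_0, a_1, ... (each step inverts the fractional part left over by the previous one):
  392 = 0*493 + 392, so a_0 = 0.
  493 = 1*392 + 101, so a_1 = 1.
  392 = 3*101 + 89, so a_2 = 3.
  101 = 1*89 + 12, so a_3 = 1.
  89 = 7*12 + 5, so a_4 = 7.
  12 = 2*5 + 2, so a_5 = 2.
  5 = 2*2 + 1, so a_6 = 2.
  2 = 2*1 + 0, so a_7 = 2.
The remainder reaches 0 after 8 divisions, so the expansion has 8 partial quotients, read off in order.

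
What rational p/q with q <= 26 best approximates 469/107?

Expand x = 469/107 as a continued fraction with the Euclidean algorithm:
  469 = 4*107 + 41, so a_0 = 4.
  107 = 2*41 + 25, so a_1 = 2.
  41 = 1*25 + 16, so a_2 = 1.
  25 = 1*16 + 9, so a_3 = 1.
  16 = 1*9 + 7, so a_4 = 1.
  9 = 1*7 + 2, so a_5 = 1.
  7 = 3*2 + 1, so a_6 = 3.
  2 = 2*1 + 0, so a_7 = 2.
so x = [4; 2, 1, 1, 1, 1, 3, 2].
Convergents (p_i = a_i*p_{i-1} + p_{i-2}, q_i = a_i*q_{i-1} + q_{i-2} with p_{-2}=0, p_{-1}=1, q_{-2}=1, q_{-1}=0), until the denominator exceeds 26:
  i=0: a_0=4, p_0 = 4*1 + 0 = 4, q_0 = 4*0 + 1 = 1.
  i=1: a_1=2, p_1 = 2*4 + 1 = 9, q_1 = 2*1 + 0 = 2.
  i=2: a_2=1, p_2 = 1*9 + 4 = 13, q_2 = 1*2 + 1 = 3.
  i=3: a_3=1, p_3 = 1*13 + 9 = 22, q_3 = 1*3 + 2 = 5.
  i=4: a_4=1, p_4 = 1*22 + 13 = 35, q_4 = 1*5 + 3 = 8.
  i=5: a_5=1, p_5 = 1*35 + 22 = 57, q_5 = 1*8 + 5 = 13.
  i=6: a_6=3, p_6 = 3*57 + 35 = 206, q_6 = 3*13 + 8 = 47.
q_6 = 47 > 26, so the last convergent with denominator <= 26 is p_5/q_5 = 57/13.
The closest fraction with denominator <= 26 is either p_5/q_5 or the intermediate fraction (k*p_5 + p_4)/(k*q_5 + q_4) with the largest k >= 1 whose denominator stays <= 26; these approach x as k grows, and every other convergent or intermediate fraction in range is farther away.
Largest k: floor((26 - q_4)/q_5) = floor((26 - 8)/13) = 1.
That gives (1*57 + 35)/(1*13 + 8) = 92/21.
Compare the errors: |x - 57/13| = |469*13 - 57*107|/(107*13) = 2/1391, and |x - 92/21| = |469*21 - 92*107|/(107*21) = 5/2247.
Cross-multiplying, 2*2247 = 4494 < 6955 = 5*1391, so 2/1391 is smaller: the convergent 57/13 is closer to x than 92/21.

57/13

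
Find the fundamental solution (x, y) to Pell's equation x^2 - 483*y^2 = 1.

First expand sqrt(483) as a continued fraction. With x_i = (sqrt(483) + m_i)/d_i and (m_0, d_0) = (0, 1): a_0 = floor(sqrt(483)) = 21, since 21^2 = 441 <= 483 < 484 = 22^2.
Iterate m_{i+1} = d_i*a_i - m_i, d_{i+1} = (483 - m_{i+1}^2)/d_i, a_{i+1} = floor((a_0 + m_{i+1})/d_{i+1}):
  m_1 = 1*21 - 0 = 21, d_1 = (483 - 21^2)/1 = 42/1 = 42, a_1 = floor((21 + 21)/42) = 1.
  m_2 = 42*1 - 21 = 21, d_2 = (483 - 21^2)/42 = 42/42 = 1, a_2 = floor((21 + 21)/1) = 42.
  m_3 = 1*42 - 21 = 21, d_3 = (483 - 21^2)/1 = 42/1 = 42: (m_3, d_3) = (m_1, d_1) = (21, 42), so from here the quotients repeat a_1, a_2; the period length is 2.
So sqrt(483) = [21; (1, 42)] with period length k = 2.
k is even, so the fundamental solution of x^2 - 483y^2 = 1 is (p_{k-1}, q_{k-1}) = (p_1, q_1); compute convergents through index 1.
Convergents (p_i = a_i*p_{i-1} + p_{i-2}, q_i = a_i*q_{i-1} + q_{i-2} with p_{-2}=0, p_{-1}=1, q_{-2}=1, q_{-1}=0):
  i=0: a_0=21, p_0 = 21*1 + 0 = 21, q_0 = 21*0 + 1 = 1.
  i=1: a_1=1, p_1 = 1*21 + 1 = 22, q_1 = 1*1 + 0 = 1.
Check: 22^2 - 483*1^2 = 484 - 483 = 1, so (x, y) = (22, 1) solves the equation, and by the theorem it is the least positive solution.

(x, y) = (22, 1)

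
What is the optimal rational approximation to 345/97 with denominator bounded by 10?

32/9

Expand x = 345/97 as a continued fraction with the Euclidean algorithm:
  345 = 3*97 + 54, so a_0 = 3.
  97 = 1*54 + 43, so a_1 = 1.
  54 = 1*43 + 11, so a_2 = 1.
  43 = 3*11 + 10, so a_3 = 3.
  11 = 1*10 + 1, so a_4 = 1.
  10 = 10*1 + 0, so a_5 = 10.
so x = [3; 1, 1, 3, 1, 10].
Convergents (p_i = a_i*p_{i-1} + p_{i-2}, q_i = a_i*q_{i-1} + q_{i-2} with p_{-2}=0, p_{-1}=1, q_{-2}=1, q_{-1}=0), until the denominator exceeds 10:
  i=0: a_0=3, p_0 = 3*1 + 0 = 3, q_0 = 3*0 + 1 = 1.
  i=1: a_1=1, p_1 = 1*3 + 1 = 4, q_1 = 1*1 + 0 = 1.
  i=2: a_2=1, p_2 = 1*4 + 3 = 7, q_2 = 1*1 + 1 = 2.
  i=3: a_3=3, p_3 = 3*7 + 4 = 25, q_3 = 3*2 + 1 = 7.
  i=4: a_4=1, p_4 = 1*25 + 7 = 32, q_4 = 1*7 + 2 = 9.
  i=5: a_5=10, p_5 = 10*32 + 25 = 345, q_5 = 10*9 + 7 = 97.
q_5 = 97 > 10, so the last convergent with denominator <= 10 is p_4/q_4 = 32/9.
The closest fraction with denominator <= 10 is either p_4/q_4 or the intermediate fraction (k*p_4 + p_3)/(k*q_4 + q_3) with the largest k >= 1 whose denominator stays <= 10; these approach x as k grows, and every other convergent or intermediate fraction in range is farther away.
Largest k: floor((10 - q_3)/q_4) = floor((10 - 7)/9) = 0.
Since k = 0, no intermediate fraction beyond p_4/q_4 has denominator <= 10, so the convergent 32/9 is the closest (its error is |345*9 - 32*97|/(97*9) = 1/873).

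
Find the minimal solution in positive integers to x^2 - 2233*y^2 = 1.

(x, y) = (10207, 216)

First expand sqrt(2233) as a continued fraction. With x_i = (sqrt(2233) + m_i)/d_i and (m_0, d_0) = (0, 1): a_0 = floor(sqrt(2233)) = 47, since 47^2 = 2209 <= 2233 < 2304 = 48^2.
Iterate m_{i+1} = d_i*a_i - m_i, d_{i+1} = (2233 - m_{i+1}^2)/d_i, a_{i+1} = floor((a_0 + m_{i+1})/d_{i+1}):
  m_1 = 1*47 - 0 = 47, d_1 = (2233 - 47^2)/1 = 24/1 = 24, a_1 = floor((47 + 47)/24) = 3.
  m_2 = 24*3 - 47 = 25, d_2 = (2233 - 25^2)/24 = 1608/24 = 67, a_2 = floor((47 + 25)/67) = 1.
  m_3 = 67*1 - 25 = 42, d_3 = (2233 - 42^2)/67 = 469/67 = 7, a_3 = floor((47 + 42)/7) = 12.
  m_4 = 7*12 - 42 = 42, d_4 = (2233 - 42^2)/7 = 469/7 = 67, a_4 = floor((47 + 42)/67) = 1.
  m_5 = 67*1 - 42 = 25, d_5 = (2233 - 25^2)/67 = 1608/67 = 24, a_5 = floor((47 + 25)/24) = 3.
  m_6 = 24*3 - 25 = 47, d_6 = (2233 - 47^2)/24 = 24/24 = 1, a_6 = floor((47 + 47)/1) = 94.
  m_7 = 1*94 - 47 = 47, d_7 = (2233 - 47^2)/1 = 24/1 = 24: (m_7, d_7) = (m_1, d_1) = (47, 24), so from here the quotients repeat a_1, ..., a_6; the period length is 6.
So sqrt(2233) = [47; (3, 1, 12, 1, 3, 94)] with period length k = 6.
k is even, so the fundamental solution of x^2 - 2233y^2 = 1 is (p_{k-1}, q_{k-1}) = (p_5, q_5); compute convergents through index 5.
Convergents (p_i = a_i*p_{i-1} + p_{i-2}, q_i = a_i*q_{i-1} + q_{i-2} with p_{-2}=0, p_{-1}=1, q_{-2}=1, q_{-1}=0):
  i=0: a_0=47, p_0 = 47*1 + 0 = 47, q_0 = 47*0 + 1 = 1.
  i=1: a_1=3, p_1 = 3*47 + 1 = 142, q_1 = 3*1 + 0 = 3.
  i=2: a_2=1, p_2 = 1*142 + 47 = 189, q_2 = 1*3 + 1 = 4.
  i=3: a_3=12, p_3 = 12*189 + 142 = 2410, q_3 = 12*4 + 3 = 51.
  i=4: a_4=1, p_4 = 1*2410 + 189 = 2599, q_4 = 1*51 + 4 = 55.
  i=5: a_5=3, p_5 = 3*2599 + 2410 = 10207, q_5 = 3*55 + 51 = 216.
Check: 10207^2 - 2233*216^2 = 104182849 - 104182848 = 1, so (x, y) = (10207, 216) solves the equation, and by the theorem it is the least positive solution.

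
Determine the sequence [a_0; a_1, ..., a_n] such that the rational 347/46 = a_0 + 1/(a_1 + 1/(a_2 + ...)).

Run the Euclidean algorithm on 347 and 46; the successive quotients are the partial quotients a_0, a_1, ... (each step inverts the fractional part left over by the previous one):
  347 = 7*46 + 25, so a_0 = 7.
  46 = 1*25 + 21, so a_1 = 1.
  25 = 1*21 + 4, so a_2 = 1.
  21 = 5*4 + 1, so a_3 = 5.
  4 = 4*1 + 0, so a_4 = 4.
The remainder reaches 0 after 5 divisions, so the expansion has 5 partial quotients, read off in order.

[7; 1, 1, 5, 4]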